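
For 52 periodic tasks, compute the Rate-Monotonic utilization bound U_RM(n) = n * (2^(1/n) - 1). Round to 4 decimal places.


Compute 2^(1/52) = 1.0134189907
Subtract 1: 1.0134189907 - 1 = 0.0134189907
Multiply by n: 52 * 0.0134189907 = 0.6977875164
Round to 4 dp: 0.6978

0.6978


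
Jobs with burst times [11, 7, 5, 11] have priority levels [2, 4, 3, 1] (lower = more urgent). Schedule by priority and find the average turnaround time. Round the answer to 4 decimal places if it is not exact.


Sort by priority (ascending = highest first):
Order: [(1, 11), (2, 11), (3, 5), (4, 7)]
Completion times:
  Priority 1, burst=11, C=11
  Priority 2, burst=11, C=22
  Priority 3, burst=5, C=27
  Priority 4, burst=7, C=34
Average turnaround = 94/4 = 23.5

23.5


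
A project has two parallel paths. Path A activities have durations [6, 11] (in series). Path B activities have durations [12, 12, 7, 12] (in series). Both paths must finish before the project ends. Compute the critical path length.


Path A total = 6 + 11 = 17
Path B total = 12 + 12 + 7 + 12 = 43
Critical path = longest path = max(17, 43) = 43

43


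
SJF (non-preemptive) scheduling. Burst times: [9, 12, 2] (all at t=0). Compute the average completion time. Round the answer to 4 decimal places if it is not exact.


SJF order (ascending): [2, 9, 12]
Completion times:
  Job 1: burst=2, C=2
  Job 2: burst=9, C=11
  Job 3: burst=12, C=23
Average completion = 36/3 = 12.0

12.0


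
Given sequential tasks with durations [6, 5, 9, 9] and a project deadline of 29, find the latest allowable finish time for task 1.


LF(activity 1) = deadline - sum of successor durations
Successors: activities 2 through 4 with durations [5, 9, 9]
Sum of successor durations = 23
LF = 29 - 23 = 6

6


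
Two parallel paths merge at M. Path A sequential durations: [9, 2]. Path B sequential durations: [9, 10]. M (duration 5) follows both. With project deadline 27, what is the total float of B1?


Forward pass: ES(B1) = sum of predecessors on chain B = 0
EF = ES + duration = 0 + 9 = 9
Backward pass: LF(M) = deadline = 27; LS(M) = 27 - 5 = 22
LF(B1) = LS(M) - sum(successors on chain B) = 22 - 10 = 12
LS = LF - duration = 12 - 9 = 3
Total float = LS - ES = 3 - 0 = 3

3


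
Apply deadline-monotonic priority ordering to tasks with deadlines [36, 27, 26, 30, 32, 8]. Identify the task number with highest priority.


Sort tasks by relative deadline (ascending):
  Task 6: deadline = 8
  Task 3: deadline = 26
  Task 2: deadline = 27
  Task 4: deadline = 30
  Task 5: deadline = 32
  Task 1: deadline = 36
Priority order (highest first): [6, 3, 2, 4, 5, 1]
Highest priority task = 6

6


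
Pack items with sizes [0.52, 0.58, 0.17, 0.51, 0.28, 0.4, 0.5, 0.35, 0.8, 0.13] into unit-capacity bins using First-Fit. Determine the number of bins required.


Place items sequentially using First-Fit:
  Item 0.52 -> new Bin 1
  Item 0.58 -> new Bin 2
  Item 0.17 -> Bin 1 (now 0.69)
  Item 0.51 -> new Bin 3
  Item 0.28 -> Bin 1 (now 0.97)
  Item 0.4 -> Bin 2 (now 0.98)
  Item 0.5 -> new Bin 4
  Item 0.35 -> Bin 3 (now 0.86)
  Item 0.8 -> new Bin 5
  Item 0.13 -> Bin 3 (now 0.99)
Total bins used = 5

5


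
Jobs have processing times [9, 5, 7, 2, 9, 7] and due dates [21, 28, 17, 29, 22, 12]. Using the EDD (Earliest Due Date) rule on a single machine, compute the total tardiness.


Sort by due date (EDD order): [(7, 12), (7, 17), (9, 21), (9, 22), (5, 28), (2, 29)]
Compute completion times and tardiness:
  Job 1: p=7, d=12, C=7, tardiness=max(0,7-12)=0
  Job 2: p=7, d=17, C=14, tardiness=max(0,14-17)=0
  Job 3: p=9, d=21, C=23, tardiness=max(0,23-21)=2
  Job 4: p=9, d=22, C=32, tardiness=max(0,32-22)=10
  Job 5: p=5, d=28, C=37, tardiness=max(0,37-28)=9
  Job 6: p=2, d=29, C=39, tardiness=max(0,39-29)=10
Total tardiness = 31

31


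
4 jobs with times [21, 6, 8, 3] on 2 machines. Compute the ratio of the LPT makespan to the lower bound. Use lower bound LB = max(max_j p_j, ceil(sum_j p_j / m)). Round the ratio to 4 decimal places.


LPT order: [21, 8, 6, 3]
Machine loads after assignment: [21, 17]
LPT makespan = 21
Lower bound = max(max_job, ceil(total/2)) = max(21, 19) = 21
Ratio = 21 / 21 = 1.0

1.0


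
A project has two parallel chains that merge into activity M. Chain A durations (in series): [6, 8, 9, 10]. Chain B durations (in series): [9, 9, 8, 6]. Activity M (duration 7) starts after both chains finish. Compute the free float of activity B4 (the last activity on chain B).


ES(B4) = sum of predecessors on chain B = 26
EF(B4) = ES + duration = 26 + 6 = 32
Successor of B4 is M. ES(M) = max(sum(A), sum(B)) = max(33, 32) = 33
Free float = ES(successor) - EF(current) = 33 - 32 = 1

1


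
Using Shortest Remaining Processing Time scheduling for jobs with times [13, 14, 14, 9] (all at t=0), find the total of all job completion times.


Since all jobs arrive at t=0, SRPT equals SPT ordering.
SPT order: [9, 13, 14, 14]
Completion times:
  Job 1: p=9, C=9
  Job 2: p=13, C=22
  Job 3: p=14, C=36
  Job 4: p=14, C=50
Total completion time = 9 + 22 + 36 + 50 = 117

117


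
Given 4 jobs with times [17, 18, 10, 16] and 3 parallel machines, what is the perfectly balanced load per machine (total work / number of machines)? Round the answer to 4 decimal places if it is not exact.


Total processing time = 17 + 18 + 10 + 16 = 61
Number of machines = 3
Ideal balanced load = 61 / 3 = 20.3333

20.3333


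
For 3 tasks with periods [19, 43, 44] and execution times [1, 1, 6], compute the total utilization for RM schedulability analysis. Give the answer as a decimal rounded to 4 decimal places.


Compute individual utilizations (exact fractions):
  Task 1: C/T = 1/19 (approx. 0.0526)
  Task 2: C/T = 1/43 (approx. 0.0233)
  Task 3: C/T = 6/44 = 3/22 (approx. 0.1364)
Total utilization U = 1/19 + 1/43 + 3/22 = 3815/17974
Rounded to 4 decimal places: U = 0.2123
RM (Liu & Layland) bound for 3 tasks = 0.779763; compare with U = 3815/17974 (approx. 0.212251)
U <= bound, so schedulable by RM sufficient condition.

0.2123


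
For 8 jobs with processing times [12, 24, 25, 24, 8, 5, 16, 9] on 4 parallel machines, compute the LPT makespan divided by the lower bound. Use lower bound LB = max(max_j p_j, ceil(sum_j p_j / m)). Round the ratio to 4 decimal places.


LPT order: [25, 24, 24, 16, 12, 9, 8, 5]
Machine loads after assignment: [30, 33, 32, 28]
LPT makespan = 33
Lower bound = max(max_job, ceil(total/4)) = max(25, 31) = 31
Ratio = 33 / 31 = 1.0645

1.0645


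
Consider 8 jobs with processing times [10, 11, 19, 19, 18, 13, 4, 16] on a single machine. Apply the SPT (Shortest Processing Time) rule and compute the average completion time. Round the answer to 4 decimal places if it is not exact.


Sort jobs by processing time (SPT order): [4, 10, 11, 13, 16, 18, 19, 19]
Compute completion times sequentially:
  Job 1: processing = 4, completes at 4
  Job 2: processing = 10, completes at 14
  Job 3: processing = 11, completes at 25
  Job 4: processing = 13, completes at 38
  Job 5: processing = 16, completes at 54
  Job 6: processing = 18, completes at 72
  Job 7: processing = 19, completes at 91
  Job 8: processing = 19, completes at 110
Sum of completion times = 408
Average completion time = 408/8 = 51.0

51.0


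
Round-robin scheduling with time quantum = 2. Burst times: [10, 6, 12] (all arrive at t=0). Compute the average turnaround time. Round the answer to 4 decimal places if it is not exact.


Time quantum = 2
Execution trace:
  J1 runs 2 units, time = 2
  J2 runs 2 units, time = 4
  J3 runs 2 units, time = 6
  J1 runs 2 units, time = 8
  J2 runs 2 units, time = 10
  J3 runs 2 units, time = 12
  J1 runs 2 units, time = 14
  J2 runs 2 units, time = 16
  J3 runs 2 units, time = 18
  J1 runs 2 units, time = 20
  J3 runs 2 units, time = 22
  J1 runs 2 units, time = 24
  J3 runs 2 units, time = 26
  J3 runs 2 units, time = 28
Finish times: [24, 16, 28]
Average turnaround = 68/3 = 22.6667

22.6667


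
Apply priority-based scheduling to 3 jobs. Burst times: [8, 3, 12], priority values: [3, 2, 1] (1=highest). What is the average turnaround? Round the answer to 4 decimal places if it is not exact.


Sort by priority (ascending = highest first):
Order: [(1, 12), (2, 3), (3, 8)]
Completion times:
  Priority 1, burst=12, C=12
  Priority 2, burst=3, C=15
  Priority 3, burst=8, C=23
Average turnaround = 50/3 = 16.6667

16.6667


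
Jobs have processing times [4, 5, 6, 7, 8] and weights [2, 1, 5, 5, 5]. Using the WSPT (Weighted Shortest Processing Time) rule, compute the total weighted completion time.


Compute p/w ratios and sort ascending (WSPT): [(6, 5), (7, 5), (8, 5), (4, 2), (5, 1)]
Compute weighted completion times:
  Job (p=6,w=5): C=6, w*C=5*6=30
  Job (p=7,w=5): C=13, w*C=5*13=65
  Job (p=8,w=5): C=21, w*C=5*21=105
  Job (p=4,w=2): C=25, w*C=2*25=50
  Job (p=5,w=1): C=30, w*C=1*30=30
Total weighted completion time = 280

280


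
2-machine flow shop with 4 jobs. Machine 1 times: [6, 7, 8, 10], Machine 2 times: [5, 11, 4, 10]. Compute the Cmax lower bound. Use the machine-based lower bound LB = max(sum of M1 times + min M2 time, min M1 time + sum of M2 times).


LB1 = sum(M1 times) + min(M2 times) = 31 + 4 = 35
LB2 = min(M1 times) + sum(M2 times) = 6 + 30 = 36
Lower bound = max(LB1, LB2) = max(35, 36) = 36

36


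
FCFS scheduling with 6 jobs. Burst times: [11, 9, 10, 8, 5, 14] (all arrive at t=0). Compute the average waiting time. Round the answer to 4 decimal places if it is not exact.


FCFS order (as given): [11, 9, 10, 8, 5, 14]
Waiting times:
  Job 1: wait = 0
  Job 2: wait = 11
  Job 3: wait = 20
  Job 4: wait = 30
  Job 5: wait = 38
  Job 6: wait = 43
Sum of waiting times = 142
Average waiting time = 142/6 = 23.6667

23.6667


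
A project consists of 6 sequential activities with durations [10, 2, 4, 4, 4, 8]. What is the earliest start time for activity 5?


Activity 5 starts after activities 1 through 4 complete.
Predecessor durations: [10, 2, 4, 4]
ES = 10 + 2 + 4 + 4 = 20

20


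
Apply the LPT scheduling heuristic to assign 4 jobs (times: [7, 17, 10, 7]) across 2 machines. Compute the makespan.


Sort jobs in decreasing order (LPT): [17, 10, 7, 7]
Assign each job to the least loaded machine:
  Machine 1: jobs [17, 7], load = 24
  Machine 2: jobs [10, 7], load = 17
Makespan = max load = 24

24


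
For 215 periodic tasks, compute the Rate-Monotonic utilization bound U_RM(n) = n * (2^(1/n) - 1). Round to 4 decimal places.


Compute 2^(1/215) = 1.0032291429
Subtract 1: 1.0032291429 - 1 = 0.0032291429
Multiply by n: 215 * 0.0032291429 = 0.6942657235
Round to 4 dp: 0.6943

0.6943


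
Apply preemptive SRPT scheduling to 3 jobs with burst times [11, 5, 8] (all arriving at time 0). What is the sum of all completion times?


Since all jobs arrive at t=0, SRPT equals SPT ordering.
SPT order: [5, 8, 11]
Completion times:
  Job 1: p=5, C=5
  Job 2: p=8, C=13
  Job 3: p=11, C=24
Total completion time = 5 + 13 + 24 = 42

42


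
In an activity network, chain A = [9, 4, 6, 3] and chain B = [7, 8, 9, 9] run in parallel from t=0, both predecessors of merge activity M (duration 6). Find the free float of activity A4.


ES(A4) = sum of predecessors on chain A = 19
EF(A4) = ES + duration = 19 + 3 = 22
Successor of A4 is M. ES(M) = max(sum(A), sum(B)) = max(22, 33) = 33
Free float = ES(successor) - EF(current) = 33 - 22 = 11

11


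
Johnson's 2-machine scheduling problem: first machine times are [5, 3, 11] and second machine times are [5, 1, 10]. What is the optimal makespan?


Apply Johnson's rule:
  Group 1 (a <= b): [(1, 5, 5)]
  Group 2 (a > b): [(3, 11, 10), (2, 3, 1)]
Optimal job order: [1, 3, 2]
Schedule:
  Job 1: M1 done at 5, M2 done at 10
  Job 3: M1 done at 16, M2 done at 26
  Job 2: M1 done at 19, M2 done at 27
Makespan = 27

27


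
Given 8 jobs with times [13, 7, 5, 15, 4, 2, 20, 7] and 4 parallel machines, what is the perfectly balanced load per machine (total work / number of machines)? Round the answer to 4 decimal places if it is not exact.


Total processing time = 13 + 7 + 5 + 15 + 4 + 2 + 20 + 7 = 73
Number of machines = 4
Ideal balanced load = 73 / 4 = 18.25

18.25


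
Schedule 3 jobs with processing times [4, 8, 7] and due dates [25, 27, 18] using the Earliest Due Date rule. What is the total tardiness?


Sort by due date (EDD order): [(7, 18), (4, 25), (8, 27)]
Compute completion times and tardiness:
  Job 1: p=7, d=18, C=7, tardiness=max(0,7-18)=0
  Job 2: p=4, d=25, C=11, tardiness=max(0,11-25)=0
  Job 3: p=8, d=27, C=19, tardiness=max(0,19-27)=0
Total tardiness = 0

0


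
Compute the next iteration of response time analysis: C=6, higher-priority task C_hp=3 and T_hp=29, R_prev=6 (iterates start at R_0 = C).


R_next = C + ceil(R_prev / T_hp) * C_hp
ceil(6 / 29) = ceil(0.2069) = 1
Interference = 1 * 3 = 3
R_next = 6 + 3 = 9

9


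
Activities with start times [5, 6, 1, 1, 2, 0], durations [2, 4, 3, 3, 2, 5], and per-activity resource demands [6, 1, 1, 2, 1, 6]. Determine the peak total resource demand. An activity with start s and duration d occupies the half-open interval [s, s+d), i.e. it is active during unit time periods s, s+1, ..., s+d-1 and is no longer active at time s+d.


Each activity i is active on [start_i, start_i + duration_i).
Compute total resource usage per time slot:
  t=0: active resources = [6], total = 6
  t=1: active resources = [1, 2, 6], total = 9
  t=2: active resources = [1, 2, 1, 6], total = 10
  t=3: active resources = [1, 2, 1, 6], total = 10
  t=4: active resources = [6], total = 6
  t=5: active resources = [6], total = 6
  t=6: active resources = [6, 1], total = 7
  t=7: active resources = [1], total = 1
  t=8: active resources = [1], total = 1
  t=9: active resources = [1], total = 1
Peak resource demand = 10

10


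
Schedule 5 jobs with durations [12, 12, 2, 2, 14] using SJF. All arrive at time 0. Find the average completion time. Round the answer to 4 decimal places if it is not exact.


SJF order (ascending): [2, 2, 12, 12, 14]
Completion times:
  Job 1: burst=2, C=2
  Job 2: burst=2, C=4
  Job 3: burst=12, C=16
  Job 4: burst=12, C=28
  Job 5: burst=14, C=42
Average completion = 92/5 = 18.4

18.4


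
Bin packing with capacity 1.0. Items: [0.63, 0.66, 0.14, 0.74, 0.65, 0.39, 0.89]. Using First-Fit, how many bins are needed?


Place items sequentially using First-Fit:
  Item 0.63 -> new Bin 1
  Item 0.66 -> new Bin 2
  Item 0.14 -> Bin 1 (now 0.77)
  Item 0.74 -> new Bin 3
  Item 0.65 -> new Bin 4
  Item 0.39 -> new Bin 5
  Item 0.89 -> new Bin 6
Total bins used = 6

6


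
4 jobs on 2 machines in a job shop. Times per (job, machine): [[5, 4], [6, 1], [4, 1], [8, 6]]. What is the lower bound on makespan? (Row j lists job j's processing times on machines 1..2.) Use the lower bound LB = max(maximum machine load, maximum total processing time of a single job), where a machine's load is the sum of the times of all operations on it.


Machine loads:
  Machine 1: 5 + 6 + 4 + 8 = 23
  Machine 2: 4 + 1 + 1 + 6 = 12
Max machine load = 23
Job totals:
  Job 1: 9
  Job 2: 7
  Job 3: 5
  Job 4: 14
Max job total = 14
Lower bound = max(23, 14) = 23

23


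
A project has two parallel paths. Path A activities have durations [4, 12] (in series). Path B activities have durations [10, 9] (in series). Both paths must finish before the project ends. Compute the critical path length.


Path A total = 4 + 12 = 16
Path B total = 10 + 9 = 19
Critical path = longest path = max(16, 19) = 19

19


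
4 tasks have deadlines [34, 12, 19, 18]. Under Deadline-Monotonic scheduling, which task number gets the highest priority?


Sort tasks by relative deadline (ascending):
  Task 2: deadline = 12
  Task 4: deadline = 18
  Task 3: deadline = 19
  Task 1: deadline = 34
Priority order (highest first): [2, 4, 3, 1]
Highest priority task = 2

2


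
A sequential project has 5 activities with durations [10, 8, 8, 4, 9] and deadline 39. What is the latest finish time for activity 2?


LF(activity 2) = deadline - sum of successor durations
Successors: activities 3 through 5 with durations [8, 4, 9]
Sum of successor durations = 21
LF = 39 - 21 = 18

18


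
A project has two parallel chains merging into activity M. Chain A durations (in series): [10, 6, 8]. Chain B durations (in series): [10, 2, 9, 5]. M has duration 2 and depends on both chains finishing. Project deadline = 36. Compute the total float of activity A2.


Forward pass: ES(A2) = sum of predecessors on chain A = 10
EF = ES + duration = 10 + 6 = 16
Backward pass: LF(M) = deadline = 36; LS(M) = 36 - 2 = 34
LF(A2) = LS(M) - sum(successors on chain A) = 34 - 8 = 26
LS = LF - duration = 26 - 6 = 20
Total float = LS - ES = 20 - 10 = 10

10


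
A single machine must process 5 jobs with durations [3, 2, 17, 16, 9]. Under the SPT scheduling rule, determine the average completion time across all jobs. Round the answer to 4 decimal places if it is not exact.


Sort jobs by processing time (SPT order): [2, 3, 9, 16, 17]
Compute completion times sequentially:
  Job 1: processing = 2, completes at 2
  Job 2: processing = 3, completes at 5
  Job 3: processing = 9, completes at 14
  Job 4: processing = 16, completes at 30
  Job 5: processing = 17, completes at 47
Sum of completion times = 98
Average completion time = 98/5 = 19.6

19.6


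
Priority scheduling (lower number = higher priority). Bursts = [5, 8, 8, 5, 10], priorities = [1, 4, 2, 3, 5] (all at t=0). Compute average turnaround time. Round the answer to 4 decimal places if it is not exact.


Sort by priority (ascending = highest first):
Order: [(1, 5), (2, 8), (3, 5), (4, 8), (5, 10)]
Completion times:
  Priority 1, burst=5, C=5
  Priority 2, burst=8, C=13
  Priority 3, burst=5, C=18
  Priority 4, burst=8, C=26
  Priority 5, burst=10, C=36
Average turnaround = 98/5 = 19.6

19.6


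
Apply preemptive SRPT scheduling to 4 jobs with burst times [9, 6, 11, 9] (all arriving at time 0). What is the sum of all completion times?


Since all jobs arrive at t=0, SRPT equals SPT ordering.
SPT order: [6, 9, 9, 11]
Completion times:
  Job 1: p=6, C=6
  Job 2: p=9, C=15
  Job 3: p=9, C=24
  Job 4: p=11, C=35
Total completion time = 6 + 15 + 24 + 35 = 80

80


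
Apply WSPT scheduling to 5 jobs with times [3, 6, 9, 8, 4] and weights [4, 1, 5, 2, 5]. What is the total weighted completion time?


Compute p/w ratios and sort ascending (WSPT): [(3, 4), (4, 5), (9, 5), (8, 2), (6, 1)]
Compute weighted completion times:
  Job (p=3,w=4): C=3, w*C=4*3=12
  Job (p=4,w=5): C=7, w*C=5*7=35
  Job (p=9,w=5): C=16, w*C=5*16=80
  Job (p=8,w=2): C=24, w*C=2*24=48
  Job (p=6,w=1): C=30, w*C=1*30=30
Total weighted completion time = 205

205


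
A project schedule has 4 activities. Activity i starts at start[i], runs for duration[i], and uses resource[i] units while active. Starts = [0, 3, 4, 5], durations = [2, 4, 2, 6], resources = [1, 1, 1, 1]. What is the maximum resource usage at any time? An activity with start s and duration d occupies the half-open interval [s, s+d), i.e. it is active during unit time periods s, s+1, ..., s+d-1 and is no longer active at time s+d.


Each activity i is active on [start_i, start_i + duration_i).
Compute total resource usage per time slot:
  t=0: active resources = [1], total = 1
  t=1: active resources = [1], total = 1
  t=2: active resources = [], total = 0
  t=3: active resources = [1], total = 1
  t=4: active resources = [1, 1], total = 2
  t=5: active resources = [1, 1, 1], total = 3
  t=6: active resources = [1, 1], total = 2
  t=7: active resources = [1], total = 1
  t=8: active resources = [1], total = 1
  t=9: active resources = [1], total = 1
  t=10: active resources = [1], total = 1
Peak resource demand = 3

3


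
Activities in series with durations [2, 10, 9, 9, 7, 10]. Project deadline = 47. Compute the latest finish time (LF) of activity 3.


LF(activity 3) = deadline - sum of successor durations
Successors: activities 4 through 6 with durations [9, 7, 10]
Sum of successor durations = 26
LF = 47 - 26 = 21

21


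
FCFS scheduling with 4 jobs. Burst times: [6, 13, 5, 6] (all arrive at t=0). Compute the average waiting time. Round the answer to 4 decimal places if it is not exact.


FCFS order (as given): [6, 13, 5, 6]
Waiting times:
  Job 1: wait = 0
  Job 2: wait = 6
  Job 3: wait = 19
  Job 4: wait = 24
Sum of waiting times = 49
Average waiting time = 49/4 = 12.25

12.25


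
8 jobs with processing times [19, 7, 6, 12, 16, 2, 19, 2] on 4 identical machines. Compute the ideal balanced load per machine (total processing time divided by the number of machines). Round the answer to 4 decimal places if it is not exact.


Total processing time = 19 + 7 + 6 + 12 + 16 + 2 + 19 + 2 = 83
Number of machines = 4
Ideal balanced load = 83 / 4 = 20.75

20.75


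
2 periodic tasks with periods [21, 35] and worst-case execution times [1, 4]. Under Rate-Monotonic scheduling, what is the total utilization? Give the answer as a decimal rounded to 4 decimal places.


Compute individual utilizations (exact fractions):
  Task 1: C/T = 1/21 (approx. 0.0476)
  Task 2: C/T = 4/35 (approx. 0.1143)
Total utilization U = 1/21 + 4/35 = 17/105
Rounded to 4 decimal places: U = 0.1619
RM (Liu & Layland) bound for 2 tasks = 0.828427; compare with U = 17/105 (approx. 0.161905)
U <= bound, so schedulable by RM sufficient condition.

0.1619


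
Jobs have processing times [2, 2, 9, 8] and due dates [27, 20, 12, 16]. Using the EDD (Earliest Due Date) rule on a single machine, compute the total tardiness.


Sort by due date (EDD order): [(9, 12), (8, 16), (2, 20), (2, 27)]
Compute completion times and tardiness:
  Job 1: p=9, d=12, C=9, tardiness=max(0,9-12)=0
  Job 2: p=8, d=16, C=17, tardiness=max(0,17-16)=1
  Job 3: p=2, d=20, C=19, tardiness=max(0,19-20)=0
  Job 4: p=2, d=27, C=21, tardiness=max(0,21-27)=0
Total tardiness = 1

1


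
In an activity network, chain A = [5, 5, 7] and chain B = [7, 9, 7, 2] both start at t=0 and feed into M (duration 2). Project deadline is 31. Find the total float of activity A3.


Forward pass: ES(A3) = sum of predecessors on chain A = 10
EF = ES + duration = 10 + 7 = 17
Backward pass: LF(M) = deadline = 31; LS(M) = 31 - 2 = 29
LF(A3) = LS(M) - sum(successors on chain A) = 29 - 0 = 29
LS = LF - duration = 29 - 7 = 22
Total float = LS - ES = 22 - 10 = 12

12


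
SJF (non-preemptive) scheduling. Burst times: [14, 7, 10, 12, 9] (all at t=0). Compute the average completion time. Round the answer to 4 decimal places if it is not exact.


SJF order (ascending): [7, 9, 10, 12, 14]
Completion times:
  Job 1: burst=7, C=7
  Job 2: burst=9, C=16
  Job 3: burst=10, C=26
  Job 4: burst=12, C=38
  Job 5: burst=14, C=52
Average completion = 139/5 = 27.8

27.8


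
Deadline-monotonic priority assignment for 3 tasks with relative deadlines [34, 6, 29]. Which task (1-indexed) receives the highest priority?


Sort tasks by relative deadline (ascending):
  Task 2: deadline = 6
  Task 3: deadline = 29
  Task 1: deadline = 34
Priority order (highest first): [2, 3, 1]
Highest priority task = 2

2


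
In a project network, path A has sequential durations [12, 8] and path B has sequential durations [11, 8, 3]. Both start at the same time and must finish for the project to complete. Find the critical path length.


Path A total = 12 + 8 = 20
Path B total = 11 + 8 + 3 = 22
Critical path = longest path = max(20, 22) = 22

22


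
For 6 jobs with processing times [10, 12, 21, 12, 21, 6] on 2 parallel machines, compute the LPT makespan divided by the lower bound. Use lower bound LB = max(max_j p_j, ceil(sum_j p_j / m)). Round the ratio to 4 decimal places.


LPT order: [21, 21, 12, 12, 10, 6]
Machine loads after assignment: [43, 39]
LPT makespan = 43
Lower bound = max(max_job, ceil(total/2)) = max(21, 41) = 41
Ratio = 43 / 41 = 1.0488

1.0488


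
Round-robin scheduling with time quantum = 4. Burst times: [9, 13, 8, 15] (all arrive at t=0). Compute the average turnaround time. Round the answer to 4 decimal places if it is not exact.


Time quantum = 4
Execution trace:
  J1 runs 4 units, time = 4
  J2 runs 4 units, time = 8
  J3 runs 4 units, time = 12
  J4 runs 4 units, time = 16
  J1 runs 4 units, time = 20
  J2 runs 4 units, time = 24
  J3 runs 4 units, time = 28
  J4 runs 4 units, time = 32
  J1 runs 1 units, time = 33
  J2 runs 4 units, time = 37
  J4 runs 4 units, time = 41
  J2 runs 1 units, time = 42
  J4 runs 3 units, time = 45
Finish times: [33, 42, 28, 45]
Average turnaround = 148/4 = 37.0

37.0


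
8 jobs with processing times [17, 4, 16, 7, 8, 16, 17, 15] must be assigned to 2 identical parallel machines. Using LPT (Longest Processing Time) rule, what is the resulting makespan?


Sort jobs in decreasing order (LPT): [17, 17, 16, 16, 15, 8, 7, 4]
Assign each job to the least loaded machine:
  Machine 1: jobs [17, 16, 15, 4], load = 52
  Machine 2: jobs [17, 16, 8, 7], load = 48
Makespan = max load = 52

52


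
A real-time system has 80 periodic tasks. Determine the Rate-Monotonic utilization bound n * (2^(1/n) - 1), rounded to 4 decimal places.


Compute 2^(1/80) = 1.0087019838
Subtract 1: 1.0087019838 - 1 = 0.0087019838
Multiply by n: 80 * 0.0087019838 = 0.6961587040
Round to 4 dp: 0.6962

0.6962


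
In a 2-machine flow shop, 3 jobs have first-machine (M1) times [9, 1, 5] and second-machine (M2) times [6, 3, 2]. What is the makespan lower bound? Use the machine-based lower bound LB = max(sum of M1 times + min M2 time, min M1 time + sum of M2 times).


LB1 = sum(M1 times) + min(M2 times) = 15 + 2 = 17
LB2 = min(M1 times) + sum(M2 times) = 1 + 11 = 12
Lower bound = max(LB1, LB2) = max(17, 12) = 17

17


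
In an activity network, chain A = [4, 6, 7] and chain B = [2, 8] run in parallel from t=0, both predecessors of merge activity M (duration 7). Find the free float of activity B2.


ES(B2) = sum of predecessors on chain B = 2
EF(B2) = ES + duration = 2 + 8 = 10
Successor of B2 is M. ES(M) = max(sum(A), sum(B)) = max(17, 10) = 17
Free float = ES(successor) - EF(current) = 17 - 10 = 7

7


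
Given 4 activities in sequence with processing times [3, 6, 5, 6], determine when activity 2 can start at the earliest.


Activity 2 starts after activities 1 through 1 complete.
Predecessor durations: [3]
ES = 3 = 3

3


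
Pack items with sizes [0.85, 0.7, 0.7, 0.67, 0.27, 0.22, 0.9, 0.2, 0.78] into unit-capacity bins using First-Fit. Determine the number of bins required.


Place items sequentially using First-Fit:
  Item 0.85 -> new Bin 1
  Item 0.7 -> new Bin 2
  Item 0.7 -> new Bin 3
  Item 0.67 -> new Bin 4
  Item 0.27 -> Bin 2 (now 0.97)
  Item 0.22 -> Bin 3 (now 0.92)
  Item 0.9 -> new Bin 5
  Item 0.2 -> Bin 4 (now 0.87)
  Item 0.78 -> new Bin 6
Total bins used = 6

6


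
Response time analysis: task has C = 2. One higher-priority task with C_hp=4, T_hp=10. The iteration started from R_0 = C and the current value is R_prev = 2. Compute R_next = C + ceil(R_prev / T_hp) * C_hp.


R_next = C + ceil(R_prev / T_hp) * C_hp
ceil(2 / 10) = ceil(0.2) = 1
Interference = 1 * 4 = 4
R_next = 2 + 4 = 6

6


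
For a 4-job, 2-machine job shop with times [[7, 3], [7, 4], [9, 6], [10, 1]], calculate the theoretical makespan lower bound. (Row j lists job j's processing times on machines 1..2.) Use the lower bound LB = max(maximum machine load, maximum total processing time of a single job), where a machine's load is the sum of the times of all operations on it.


Machine loads:
  Machine 1: 7 + 7 + 9 + 10 = 33
  Machine 2: 3 + 4 + 6 + 1 = 14
Max machine load = 33
Job totals:
  Job 1: 10
  Job 2: 11
  Job 3: 15
  Job 4: 11
Max job total = 15
Lower bound = max(33, 15) = 33

33


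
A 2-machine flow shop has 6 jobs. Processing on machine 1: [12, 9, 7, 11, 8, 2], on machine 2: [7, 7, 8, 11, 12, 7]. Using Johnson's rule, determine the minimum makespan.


Apply Johnson's rule:
  Group 1 (a <= b): [(6, 2, 7), (3, 7, 8), (5, 8, 12), (4, 11, 11)]
  Group 2 (a > b): [(1, 12, 7), (2, 9, 7)]
Optimal job order: [6, 3, 5, 4, 1, 2]
Schedule:
  Job 6: M1 done at 2, M2 done at 9
  Job 3: M1 done at 9, M2 done at 17
  Job 5: M1 done at 17, M2 done at 29
  Job 4: M1 done at 28, M2 done at 40
  Job 1: M1 done at 40, M2 done at 47
  Job 2: M1 done at 49, M2 done at 56
Makespan = 56

56


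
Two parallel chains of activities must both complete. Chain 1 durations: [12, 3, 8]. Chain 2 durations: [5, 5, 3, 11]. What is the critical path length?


Path A total = 12 + 3 + 8 = 23
Path B total = 5 + 5 + 3 + 11 = 24
Critical path = longest path = max(23, 24) = 24

24


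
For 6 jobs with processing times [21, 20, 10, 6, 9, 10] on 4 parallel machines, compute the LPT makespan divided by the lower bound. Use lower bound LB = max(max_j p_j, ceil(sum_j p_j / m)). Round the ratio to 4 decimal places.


LPT order: [21, 20, 10, 10, 9, 6]
Machine loads after assignment: [21, 20, 19, 16]
LPT makespan = 21
Lower bound = max(max_job, ceil(total/4)) = max(21, 19) = 21
Ratio = 21 / 21 = 1.0

1.0


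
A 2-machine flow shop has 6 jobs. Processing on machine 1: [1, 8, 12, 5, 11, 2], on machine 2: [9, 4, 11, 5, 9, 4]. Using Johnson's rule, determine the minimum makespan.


Apply Johnson's rule:
  Group 1 (a <= b): [(1, 1, 9), (6, 2, 4), (4, 5, 5)]
  Group 2 (a > b): [(3, 12, 11), (5, 11, 9), (2, 8, 4)]
Optimal job order: [1, 6, 4, 3, 5, 2]
Schedule:
  Job 1: M1 done at 1, M2 done at 10
  Job 6: M1 done at 3, M2 done at 14
  Job 4: M1 done at 8, M2 done at 19
  Job 3: M1 done at 20, M2 done at 31
  Job 5: M1 done at 31, M2 done at 40
  Job 2: M1 done at 39, M2 done at 44
Makespan = 44

44


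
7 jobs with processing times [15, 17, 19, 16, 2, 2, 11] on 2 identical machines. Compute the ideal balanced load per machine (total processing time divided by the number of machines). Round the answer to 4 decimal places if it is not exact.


Total processing time = 15 + 17 + 19 + 16 + 2 + 2 + 11 = 82
Number of machines = 2
Ideal balanced load = 82 / 2 = 41.0

41.0


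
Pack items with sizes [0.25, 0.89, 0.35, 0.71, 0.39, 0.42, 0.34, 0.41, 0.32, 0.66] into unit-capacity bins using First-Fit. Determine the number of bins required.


Place items sequentially using First-Fit:
  Item 0.25 -> new Bin 1
  Item 0.89 -> new Bin 2
  Item 0.35 -> Bin 1 (now 0.6)
  Item 0.71 -> new Bin 3
  Item 0.39 -> Bin 1 (now 0.99)
  Item 0.42 -> new Bin 4
  Item 0.34 -> Bin 4 (now 0.76)
  Item 0.41 -> new Bin 5
  Item 0.32 -> Bin 5 (now 0.73)
  Item 0.66 -> new Bin 6
Total bins used = 6

6


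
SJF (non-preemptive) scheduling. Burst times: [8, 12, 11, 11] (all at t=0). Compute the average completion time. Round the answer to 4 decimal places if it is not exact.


SJF order (ascending): [8, 11, 11, 12]
Completion times:
  Job 1: burst=8, C=8
  Job 2: burst=11, C=19
  Job 3: burst=11, C=30
  Job 4: burst=12, C=42
Average completion = 99/4 = 24.75

24.75


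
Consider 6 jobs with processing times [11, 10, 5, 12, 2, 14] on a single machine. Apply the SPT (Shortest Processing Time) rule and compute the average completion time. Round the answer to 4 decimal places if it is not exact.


Sort jobs by processing time (SPT order): [2, 5, 10, 11, 12, 14]
Compute completion times sequentially:
  Job 1: processing = 2, completes at 2
  Job 2: processing = 5, completes at 7
  Job 3: processing = 10, completes at 17
  Job 4: processing = 11, completes at 28
  Job 5: processing = 12, completes at 40
  Job 6: processing = 14, completes at 54
Sum of completion times = 148
Average completion time = 148/6 = 24.6667

24.6667


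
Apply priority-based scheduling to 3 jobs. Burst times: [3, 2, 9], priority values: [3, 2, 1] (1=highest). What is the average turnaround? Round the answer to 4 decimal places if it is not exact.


Sort by priority (ascending = highest first):
Order: [(1, 9), (2, 2), (3, 3)]
Completion times:
  Priority 1, burst=9, C=9
  Priority 2, burst=2, C=11
  Priority 3, burst=3, C=14
Average turnaround = 34/3 = 11.3333

11.3333


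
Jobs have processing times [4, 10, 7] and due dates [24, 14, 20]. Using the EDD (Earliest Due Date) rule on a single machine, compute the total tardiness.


Sort by due date (EDD order): [(10, 14), (7, 20), (4, 24)]
Compute completion times and tardiness:
  Job 1: p=10, d=14, C=10, tardiness=max(0,10-14)=0
  Job 2: p=7, d=20, C=17, tardiness=max(0,17-20)=0
  Job 3: p=4, d=24, C=21, tardiness=max(0,21-24)=0
Total tardiness = 0

0


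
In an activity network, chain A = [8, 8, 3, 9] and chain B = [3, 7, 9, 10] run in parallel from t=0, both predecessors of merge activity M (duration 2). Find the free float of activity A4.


ES(A4) = sum of predecessors on chain A = 19
EF(A4) = ES + duration = 19 + 9 = 28
Successor of A4 is M. ES(M) = max(sum(A), sum(B)) = max(28, 29) = 29
Free float = ES(successor) - EF(current) = 29 - 28 = 1

1


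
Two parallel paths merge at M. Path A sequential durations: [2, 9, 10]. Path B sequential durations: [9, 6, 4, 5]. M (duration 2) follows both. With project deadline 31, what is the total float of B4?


Forward pass: ES(B4) = sum of predecessors on chain B = 19
EF = ES + duration = 19 + 5 = 24
Backward pass: LF(M) = deadline = 31; LS(M) = 31 - 2 = 29
LF(B4) = LS(M) - sum(successors on chain B) = 29 - 0 = 29
LS = LF - duration = 29 - 5 = 24
Total float = LS - ES = 24 - 19 = 5

5


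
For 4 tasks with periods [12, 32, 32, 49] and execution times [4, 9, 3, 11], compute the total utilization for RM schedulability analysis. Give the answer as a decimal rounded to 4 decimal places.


Compute individual utilizations (exact fractions):
  Task 1: C/T = 4/12 = 1/3 (approx. 0.3333)
  Task 2: C/T = 9/32 (approx. 0.2813)
  Task 3: C/T = 3/32 (approx. 0.0938)
  Task 4: C/T = 11/49 (approx. 0.2245)
Total utilization U = 1/3 + 9/32 + 3/32 + 11/49 = 1097/1176
Rounded to 4 decimal places: U = 0.9328
RM (Liu & Layland) bound for 4 tasks = 0.756828; compare with U = 1097/1176 (approx. 0.932823)
bound < U <= 1, so the RM sufficient condition is not met (inconclusive; an exact test such as response-time analysis is needed).

0.9328


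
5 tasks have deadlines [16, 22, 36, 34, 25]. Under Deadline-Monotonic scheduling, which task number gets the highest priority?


Sort tasks by relative deadline (ascending):
  Task 1: deadline = 16
  Task 2: deadline = 22
  Task 5: deadline = 25
  Task 4: deadline = 34
  Task 3: deadline = 36
Priority order (highest first): [1, 2, 5, 4, 3]
Highest priority task = 1

1


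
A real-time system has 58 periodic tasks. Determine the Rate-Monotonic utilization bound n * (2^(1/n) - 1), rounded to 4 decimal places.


Compute 2^(1/58) = 1.0120225098
Subtract 1: 1.0120225098 - 1 = 0.0120225098
Multiply by n: 58 * 0.0120225098 = 0.6973055684
Round to 4 dp: 0.6973

0.6973


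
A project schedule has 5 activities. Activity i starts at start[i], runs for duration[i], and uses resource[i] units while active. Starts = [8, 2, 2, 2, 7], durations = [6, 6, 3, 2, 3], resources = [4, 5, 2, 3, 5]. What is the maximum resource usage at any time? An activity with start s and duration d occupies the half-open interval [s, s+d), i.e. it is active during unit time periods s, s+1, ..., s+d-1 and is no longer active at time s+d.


Each activity i is active on [start_i, start_i + duration_i).
Compute total resource usage per time slot:
  t=0: active resources = [], total = 0
  t=1: active resources = [], total = 0
  t=2: active resources = [5, 2, 3], total = 10
  t=3: active resources = [5, 2, 3], total = 10
  t=4: active resources = [5, 2], total = 7
  t=5: active resources = [5], total = 5
  t=6: active resources = [5], total = 5
  t=7: active resources = [5, 5], total = 10
  t=8: active resources = [4, 5], total = 9
  t=9: active resources = [4, 5], total = 9
  t=10: active resources = [4], total = 4
  t=11: active resources = [4], total = 4
  t=12: active resources = [4], total = 4
  t=13: active resources = [4], total = 4
Peak resource demand = 10

10


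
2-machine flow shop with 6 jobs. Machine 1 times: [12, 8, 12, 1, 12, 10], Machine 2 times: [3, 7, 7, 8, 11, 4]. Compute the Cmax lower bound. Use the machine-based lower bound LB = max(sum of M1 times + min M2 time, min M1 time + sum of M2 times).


LB1 = sum(M1 times) + min(M2 times) = 55 + 3 = 58
LB2 = min(M1 times) + sum(M2 times) = 1 + 40 = 41
Lower bound = max(LB1, LB2) = max(58, 41) = 58

58


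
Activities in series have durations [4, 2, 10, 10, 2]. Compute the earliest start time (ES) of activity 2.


Activity 2 starts after activities 1 through 1 complete.
Predecessor durations: [4]
ES = 4 = 4

4


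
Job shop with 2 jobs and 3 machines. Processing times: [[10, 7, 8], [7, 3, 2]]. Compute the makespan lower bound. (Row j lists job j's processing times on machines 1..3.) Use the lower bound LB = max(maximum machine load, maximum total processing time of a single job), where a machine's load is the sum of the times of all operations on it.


Machine loads:
  Machine 1: 10 + 7 = 17
  Machine 2: 7 + 3 = 10
  Machine 3: 8 + 2 = 10
Max machine load = 17
Job totals:
  Job 1: 25
  Job 2: 12
Max job total = 25
Lower bound = max(17, 25) = 25

25


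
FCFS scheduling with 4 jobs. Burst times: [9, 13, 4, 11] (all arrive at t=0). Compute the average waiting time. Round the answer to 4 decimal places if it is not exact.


FCFS order (as given): [9, 13, 4, 11]
Waiting times:
  Job 1: wait = 0
  Job 2: wait = 9
  Job 3: wait = 22
  Job 4: wait = 26
Sum of waiting times = 57
Average waiting time = 57/4 = 14.25

14.25


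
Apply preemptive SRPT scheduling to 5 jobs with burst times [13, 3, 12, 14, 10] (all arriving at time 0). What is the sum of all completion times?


Since all jobs arrive at t=0, SRPT equals SPT ordering.
SPT order: [3, 10, 12, 13, 14]
Completion times:
  Job 1: p=3, C=3
  Job 2: p=10, C=13
  Job 3: p=12, C=25
  Job 4: p=13, C=38
  Job 5: p=14, C=52
Total completion time = 3 + 13 + 25 + 38 + 52 = 131

131


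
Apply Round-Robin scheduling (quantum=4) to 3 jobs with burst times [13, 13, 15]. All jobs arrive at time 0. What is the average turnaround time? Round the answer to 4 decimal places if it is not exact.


Time quantum = 4
Execution trace:
  J1 runs 4 units, time = 4
  J2 runs 4 units, time = 8
  J3 runs 4 units, time = 12
  J1 runs 4 units, time = 16
  J2 runs 4 units, time = 20
  J3 runs 4 units, time = 24
  J1 runs 4 units, time = 28
  J2 runs 4 units, time = 32
  J3 runs 4 units, time = 36
  J1 runs 1 units, time = 37
  J2 runs 1 units, time = 38
  J3 runs 3 units, time = 41
Finish times: [37, 38, 41]
Average turnaround = 116/3 = 38.6667

38.6667


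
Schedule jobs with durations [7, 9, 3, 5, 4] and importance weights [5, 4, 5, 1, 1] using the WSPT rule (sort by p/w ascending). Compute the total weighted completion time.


Compute p/w ratios and sort ascending (WSPT): [(3, 5), (7, 5), (9, 4), (4, 1), (5, 1)]
Compute weighted completion times:
  Job (p=3,w=5): C=3, w*C=5*3=15
  Job (p=7,w=5): C=10, w*C=5*10=50
  Job (p=9,w=4): C=19, w*C=4*19=76
  Job (p=4,w=1): C=23, w*C=1*23=23
  Job (p=5,w=1): C=28, w*C=1*28=28
Total weighted completion time = 192

192


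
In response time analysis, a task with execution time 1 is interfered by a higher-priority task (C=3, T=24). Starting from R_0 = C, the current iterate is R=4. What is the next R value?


R_next = C + ceil(R_prev / T_hp) * C_hp
ceil(4 / 24) = ceil(0.1667) = 1
Interference = 1 * 3 = 3
R_next = 1 + 3 = 4
R_next = R_prev, so the iteration has converged (response time = 4).

4


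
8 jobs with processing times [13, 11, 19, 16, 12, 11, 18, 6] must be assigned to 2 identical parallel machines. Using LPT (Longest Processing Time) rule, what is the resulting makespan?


Sort jobs in decreasing order (LPT): [19, 18, 16, 13, 12, 11, 11, 6]
Assign each job to the least loaded machine:
  Machine 1: jobs [19, 13, 12, 11], load = 55
  Machine 2: jobs [18, 16, 11, 6], load = 51
Makespan = max load = 55

55


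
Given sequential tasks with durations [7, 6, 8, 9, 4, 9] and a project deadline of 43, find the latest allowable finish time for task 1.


LF(activity 1) = deadline - sum of successor durations
Successors: activities 2 through 6 with durations [6, 8, 9, 4, 9]
Sum of successor durations = 36
LF = 43 - 36 = 7

7
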